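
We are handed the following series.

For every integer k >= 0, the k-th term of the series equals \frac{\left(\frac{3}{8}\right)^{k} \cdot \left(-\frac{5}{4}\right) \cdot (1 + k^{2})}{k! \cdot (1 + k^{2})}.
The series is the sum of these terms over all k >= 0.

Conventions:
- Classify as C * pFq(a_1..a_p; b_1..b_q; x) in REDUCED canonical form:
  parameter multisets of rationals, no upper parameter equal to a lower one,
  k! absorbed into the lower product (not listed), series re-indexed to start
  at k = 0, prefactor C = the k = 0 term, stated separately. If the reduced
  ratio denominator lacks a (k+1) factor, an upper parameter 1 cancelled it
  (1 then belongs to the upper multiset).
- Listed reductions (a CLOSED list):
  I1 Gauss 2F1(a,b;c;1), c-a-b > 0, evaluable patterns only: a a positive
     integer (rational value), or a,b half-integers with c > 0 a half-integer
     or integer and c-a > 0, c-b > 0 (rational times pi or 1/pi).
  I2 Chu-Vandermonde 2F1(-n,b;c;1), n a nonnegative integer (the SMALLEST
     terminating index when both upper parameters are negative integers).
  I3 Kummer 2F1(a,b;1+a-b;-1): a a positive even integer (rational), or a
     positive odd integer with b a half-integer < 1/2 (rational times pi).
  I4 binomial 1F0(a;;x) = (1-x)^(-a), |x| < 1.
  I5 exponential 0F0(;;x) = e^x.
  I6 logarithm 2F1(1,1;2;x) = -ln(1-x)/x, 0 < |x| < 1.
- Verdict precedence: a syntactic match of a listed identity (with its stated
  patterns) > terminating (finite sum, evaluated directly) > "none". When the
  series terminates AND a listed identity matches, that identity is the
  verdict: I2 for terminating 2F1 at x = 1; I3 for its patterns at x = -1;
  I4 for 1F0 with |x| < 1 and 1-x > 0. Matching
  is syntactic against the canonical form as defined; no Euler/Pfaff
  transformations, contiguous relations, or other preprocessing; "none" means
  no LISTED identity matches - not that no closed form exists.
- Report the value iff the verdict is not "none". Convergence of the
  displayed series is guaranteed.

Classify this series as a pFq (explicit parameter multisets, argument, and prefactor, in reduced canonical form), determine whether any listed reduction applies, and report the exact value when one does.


Prefactor -\frac{5}{4}, argument \frac{3}{8}: 0F0 with upper {-} over lower {-}. Verdict (x = \frac{3}{8}): the exponential series (I5) applies (the 0F0 exponential series at x = \frac{3}{8}). Sum: \left(-\frac{5}{4}\right) \cdot e^{\frac{3}{8}}.

The tell: t_0 = -\frac{5}{4} here, and striking the common factor k^2 + 1 reduces the term (C = -5/4, x = 3/8).
Adjacent-term ratio: r(k) = \frac{3}{8} * 1 / [(k+1)] - poly over poly, x = \frac{3}{8} from leading terms; C = -\frac{5}{4} at k = 0.


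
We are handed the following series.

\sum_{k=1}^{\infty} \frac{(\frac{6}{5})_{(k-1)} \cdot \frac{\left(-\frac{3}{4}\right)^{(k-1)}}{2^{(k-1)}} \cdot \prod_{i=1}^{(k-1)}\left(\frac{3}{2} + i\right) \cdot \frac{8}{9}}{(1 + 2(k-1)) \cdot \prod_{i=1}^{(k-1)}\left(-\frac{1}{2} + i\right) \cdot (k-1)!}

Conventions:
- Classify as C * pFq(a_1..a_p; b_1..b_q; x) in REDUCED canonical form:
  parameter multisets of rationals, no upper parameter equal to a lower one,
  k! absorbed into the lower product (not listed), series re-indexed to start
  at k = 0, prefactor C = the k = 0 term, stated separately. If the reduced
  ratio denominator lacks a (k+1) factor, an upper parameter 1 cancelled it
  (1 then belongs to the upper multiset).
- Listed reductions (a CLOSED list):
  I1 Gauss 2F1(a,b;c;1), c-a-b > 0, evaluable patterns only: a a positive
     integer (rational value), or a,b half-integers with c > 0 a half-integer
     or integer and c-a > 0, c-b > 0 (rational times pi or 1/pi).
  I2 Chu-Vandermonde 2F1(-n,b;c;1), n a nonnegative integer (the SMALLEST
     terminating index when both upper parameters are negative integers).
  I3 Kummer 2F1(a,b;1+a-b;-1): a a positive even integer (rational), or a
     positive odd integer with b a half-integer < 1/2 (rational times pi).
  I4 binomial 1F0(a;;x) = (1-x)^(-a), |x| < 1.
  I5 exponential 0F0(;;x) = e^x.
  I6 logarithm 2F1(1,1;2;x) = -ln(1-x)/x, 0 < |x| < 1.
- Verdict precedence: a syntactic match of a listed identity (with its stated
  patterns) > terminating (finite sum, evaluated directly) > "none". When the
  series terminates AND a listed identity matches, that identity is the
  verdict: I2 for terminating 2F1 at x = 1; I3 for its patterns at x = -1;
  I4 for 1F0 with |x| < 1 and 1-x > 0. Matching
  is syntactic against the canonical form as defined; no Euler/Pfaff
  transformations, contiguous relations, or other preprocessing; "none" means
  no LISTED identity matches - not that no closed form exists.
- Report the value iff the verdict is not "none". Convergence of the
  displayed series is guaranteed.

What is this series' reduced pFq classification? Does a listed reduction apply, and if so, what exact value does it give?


At argument -\frac{3}{8}: a 2F1 with upper {\frac{6}{5}, \frac{5}{2}}, lower {\frac{3}{2}}, scaled by C = \frac{8}{9}. Verdict: none. No listed pattern accepts 2F1(\frac{6}{5}, \frac{5}{2}; \frac{3}{2}; -\frac{3}{8}).

Key step: with t_0 = \frac{8}{9}, the two k-th powers (C = 8/9) combine into one argument.
Consecutive-term ratio: r(k) = -\frac{3}{8} * (k+\frac{6}{5}) (k+\frac{5}{2}) / [(k+\frac{3}{2}) (k+1)] - rational; roots negated = parameters, x = -\frac{3}{8}, C = \frac{8}{9}.


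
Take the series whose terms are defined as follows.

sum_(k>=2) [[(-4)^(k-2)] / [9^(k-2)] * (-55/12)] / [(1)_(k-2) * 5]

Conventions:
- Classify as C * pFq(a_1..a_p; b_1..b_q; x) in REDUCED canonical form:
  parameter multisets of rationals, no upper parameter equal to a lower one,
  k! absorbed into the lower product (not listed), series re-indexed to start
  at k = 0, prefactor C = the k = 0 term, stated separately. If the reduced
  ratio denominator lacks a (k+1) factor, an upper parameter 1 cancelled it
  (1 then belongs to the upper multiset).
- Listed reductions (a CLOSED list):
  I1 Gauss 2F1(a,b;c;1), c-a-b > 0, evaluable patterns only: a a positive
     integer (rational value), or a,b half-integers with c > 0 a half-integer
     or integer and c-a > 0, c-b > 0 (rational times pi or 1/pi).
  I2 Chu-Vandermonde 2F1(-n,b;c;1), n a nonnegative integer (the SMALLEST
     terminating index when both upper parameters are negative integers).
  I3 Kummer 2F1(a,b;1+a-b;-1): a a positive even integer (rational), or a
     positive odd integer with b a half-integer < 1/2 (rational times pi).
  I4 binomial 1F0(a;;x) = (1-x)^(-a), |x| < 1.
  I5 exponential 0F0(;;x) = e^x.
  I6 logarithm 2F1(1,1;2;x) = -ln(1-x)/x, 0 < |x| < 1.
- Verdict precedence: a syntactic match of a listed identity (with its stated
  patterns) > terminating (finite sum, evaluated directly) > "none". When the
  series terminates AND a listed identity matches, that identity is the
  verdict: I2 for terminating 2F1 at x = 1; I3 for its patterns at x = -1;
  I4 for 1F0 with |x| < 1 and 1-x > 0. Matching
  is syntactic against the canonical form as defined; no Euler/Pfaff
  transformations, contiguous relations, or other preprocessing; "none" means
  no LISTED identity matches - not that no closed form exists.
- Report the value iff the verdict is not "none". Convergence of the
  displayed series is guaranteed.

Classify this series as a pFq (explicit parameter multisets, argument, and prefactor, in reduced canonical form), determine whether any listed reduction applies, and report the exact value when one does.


The series (x = -4/9) is 0F0: upper {-}, lower {-}, prefactor -11/12. Verdict: the I5 exponential reduction matches (the 0F0 exponential series at x = -4/9). Hence: (-11/12) * e^(-4/9).

Key step: from the first term -11/12: (1)_k (C = -11/12) is k! itself.
Adjacent-term ratio: r(k) = (-4/9) * 1 / [(k+1)] - rational in k. x = (-4/9); t_0 = -11/12; negate the roots.


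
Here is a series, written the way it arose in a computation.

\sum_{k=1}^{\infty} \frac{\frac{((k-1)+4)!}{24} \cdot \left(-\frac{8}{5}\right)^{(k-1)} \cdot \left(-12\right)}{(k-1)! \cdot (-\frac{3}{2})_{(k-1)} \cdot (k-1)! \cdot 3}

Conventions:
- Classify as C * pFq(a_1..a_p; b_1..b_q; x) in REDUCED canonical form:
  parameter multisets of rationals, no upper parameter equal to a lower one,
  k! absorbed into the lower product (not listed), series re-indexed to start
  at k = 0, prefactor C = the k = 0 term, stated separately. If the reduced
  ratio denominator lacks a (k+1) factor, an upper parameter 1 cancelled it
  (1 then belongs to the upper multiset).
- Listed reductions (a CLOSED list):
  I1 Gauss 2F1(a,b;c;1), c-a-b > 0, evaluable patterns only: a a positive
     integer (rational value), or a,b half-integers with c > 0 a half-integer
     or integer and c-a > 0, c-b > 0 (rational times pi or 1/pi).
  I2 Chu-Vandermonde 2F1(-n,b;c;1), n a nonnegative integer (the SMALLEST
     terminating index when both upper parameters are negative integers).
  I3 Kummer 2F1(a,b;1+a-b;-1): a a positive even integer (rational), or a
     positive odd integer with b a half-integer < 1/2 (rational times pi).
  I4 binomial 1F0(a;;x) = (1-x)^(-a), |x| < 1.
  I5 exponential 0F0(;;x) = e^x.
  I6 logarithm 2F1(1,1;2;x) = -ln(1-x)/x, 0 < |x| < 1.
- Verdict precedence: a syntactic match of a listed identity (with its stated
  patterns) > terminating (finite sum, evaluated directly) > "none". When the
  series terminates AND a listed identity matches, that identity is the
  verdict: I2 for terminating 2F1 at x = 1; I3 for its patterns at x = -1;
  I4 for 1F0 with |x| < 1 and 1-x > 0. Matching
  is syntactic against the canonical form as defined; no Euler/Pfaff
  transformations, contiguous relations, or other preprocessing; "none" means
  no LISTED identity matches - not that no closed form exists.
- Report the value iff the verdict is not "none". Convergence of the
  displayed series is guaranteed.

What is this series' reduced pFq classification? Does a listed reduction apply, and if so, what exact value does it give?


At argument -\frac{8}{5}: a 1F2 with upper {5}, lower {-\frac{3}{2}, 1}, scaled by C = -4. Verdict: none. Every listed pattern misses the 1F2 form at -\frac{8}{5}, upper {5}.

The tell: from the first term -4: the constant factors (C = -4) combine into one prefactor.
Term ratio: r(k) = -\frac{8}{5} * (k+5) / [(k-\frac{3}{2}) (k+1) (k+1)] - rational in k, leading ratio -\frac{8}{5}; with t_0 = -4, classification follows.


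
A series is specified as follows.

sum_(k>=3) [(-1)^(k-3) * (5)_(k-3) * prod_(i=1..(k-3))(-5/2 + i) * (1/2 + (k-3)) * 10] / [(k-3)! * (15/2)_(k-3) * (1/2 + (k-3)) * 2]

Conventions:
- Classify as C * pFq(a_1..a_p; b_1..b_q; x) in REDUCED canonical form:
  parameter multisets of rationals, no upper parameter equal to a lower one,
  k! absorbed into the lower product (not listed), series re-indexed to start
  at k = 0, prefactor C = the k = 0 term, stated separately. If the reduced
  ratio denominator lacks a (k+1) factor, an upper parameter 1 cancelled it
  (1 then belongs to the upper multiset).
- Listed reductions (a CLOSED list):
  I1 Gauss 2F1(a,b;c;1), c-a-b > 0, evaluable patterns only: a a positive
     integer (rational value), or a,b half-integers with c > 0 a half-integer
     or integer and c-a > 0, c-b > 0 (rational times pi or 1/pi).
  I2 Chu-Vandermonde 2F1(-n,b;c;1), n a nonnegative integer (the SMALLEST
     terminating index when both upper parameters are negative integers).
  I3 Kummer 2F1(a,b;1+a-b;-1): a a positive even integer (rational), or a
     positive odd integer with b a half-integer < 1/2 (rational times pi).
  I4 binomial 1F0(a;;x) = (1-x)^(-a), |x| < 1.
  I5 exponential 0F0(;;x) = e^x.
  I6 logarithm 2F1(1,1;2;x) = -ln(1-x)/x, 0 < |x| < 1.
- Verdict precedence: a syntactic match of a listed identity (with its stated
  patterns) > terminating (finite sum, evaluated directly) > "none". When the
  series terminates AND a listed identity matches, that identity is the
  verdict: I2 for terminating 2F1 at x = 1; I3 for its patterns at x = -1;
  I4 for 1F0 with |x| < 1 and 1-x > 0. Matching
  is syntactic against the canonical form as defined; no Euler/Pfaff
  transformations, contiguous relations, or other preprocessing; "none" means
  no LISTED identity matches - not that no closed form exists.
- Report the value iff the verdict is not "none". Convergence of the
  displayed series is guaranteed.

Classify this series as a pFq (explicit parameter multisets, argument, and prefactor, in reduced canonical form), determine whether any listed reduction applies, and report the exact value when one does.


Reduced: x = -1, 2F1, upper = {-3/2, 5}, lower = {15/2}, C = 5. Verdict at x = -1: Kummer's theorem (I3) matches (x = -1; c = 15/2 equals 1+a-b for upper {-3/2, 5}: listed pattern). Sum: (225225/65536) * pi.

First insight: with t_0 = 5, the factor k + 1/2 cancels (top and bottom), leaving C = 5.
Term ratio: r(k) = (-1) * (k-3/2) (k+5) / [(k+15/2) (k+1)] - rational in k. x = (-1); t_0 = 5; negate the roots.


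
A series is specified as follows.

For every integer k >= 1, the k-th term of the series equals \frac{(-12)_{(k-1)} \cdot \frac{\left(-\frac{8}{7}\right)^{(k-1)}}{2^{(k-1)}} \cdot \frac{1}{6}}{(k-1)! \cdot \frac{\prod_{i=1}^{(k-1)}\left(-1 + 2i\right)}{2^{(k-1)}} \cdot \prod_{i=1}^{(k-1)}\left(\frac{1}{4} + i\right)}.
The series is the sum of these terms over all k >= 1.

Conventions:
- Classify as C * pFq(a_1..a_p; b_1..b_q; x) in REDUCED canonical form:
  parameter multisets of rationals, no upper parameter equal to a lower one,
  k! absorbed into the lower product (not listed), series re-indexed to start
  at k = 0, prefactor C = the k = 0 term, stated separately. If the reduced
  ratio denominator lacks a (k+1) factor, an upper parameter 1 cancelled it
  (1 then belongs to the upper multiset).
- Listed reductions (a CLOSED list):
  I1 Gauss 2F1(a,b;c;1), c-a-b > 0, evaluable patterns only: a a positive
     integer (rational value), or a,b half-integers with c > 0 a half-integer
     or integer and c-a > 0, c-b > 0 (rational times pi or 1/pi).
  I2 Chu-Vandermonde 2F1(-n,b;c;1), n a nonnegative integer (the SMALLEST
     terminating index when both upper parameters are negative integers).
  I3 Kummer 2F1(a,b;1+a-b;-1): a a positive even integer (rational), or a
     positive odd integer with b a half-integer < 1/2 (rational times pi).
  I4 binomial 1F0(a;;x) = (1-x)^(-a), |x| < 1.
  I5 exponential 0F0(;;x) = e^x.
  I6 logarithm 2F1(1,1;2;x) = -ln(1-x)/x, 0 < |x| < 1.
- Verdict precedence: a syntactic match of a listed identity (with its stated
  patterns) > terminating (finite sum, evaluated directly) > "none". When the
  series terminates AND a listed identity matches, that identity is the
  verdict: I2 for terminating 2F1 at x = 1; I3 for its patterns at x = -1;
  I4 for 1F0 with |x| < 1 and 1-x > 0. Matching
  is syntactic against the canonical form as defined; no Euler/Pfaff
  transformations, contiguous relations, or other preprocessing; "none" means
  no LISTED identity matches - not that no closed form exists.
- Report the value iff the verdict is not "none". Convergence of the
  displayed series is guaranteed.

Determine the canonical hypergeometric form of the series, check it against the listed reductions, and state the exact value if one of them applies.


At argument -\frac{4}{7}: a 1F2 with upper {-12}, lower {\frac{1}{2}, \frac{5}{4}}, scaled by C = \frac{1}{6}. Verdict: terminating (-12 upstairs). 13 nonzero terms in all; added directly. Hence: \frac{362837030741586470464831744322938638893}{87788309797786086542299980358543668750}.

Key step: t_0 = \frac{1}{6} here, and the two k-th powers (C = 1/6) combine into one argument.
Consecutive-term ratio: r(k) = -\frac{4}{7} * (k-12) / [(k+\frac{1}{2}) (k+\frac{5}{4}) (k+1)] - rational; roots negated = parameters, x = -\frac{4}{7}, C = \frac{1}{6}.


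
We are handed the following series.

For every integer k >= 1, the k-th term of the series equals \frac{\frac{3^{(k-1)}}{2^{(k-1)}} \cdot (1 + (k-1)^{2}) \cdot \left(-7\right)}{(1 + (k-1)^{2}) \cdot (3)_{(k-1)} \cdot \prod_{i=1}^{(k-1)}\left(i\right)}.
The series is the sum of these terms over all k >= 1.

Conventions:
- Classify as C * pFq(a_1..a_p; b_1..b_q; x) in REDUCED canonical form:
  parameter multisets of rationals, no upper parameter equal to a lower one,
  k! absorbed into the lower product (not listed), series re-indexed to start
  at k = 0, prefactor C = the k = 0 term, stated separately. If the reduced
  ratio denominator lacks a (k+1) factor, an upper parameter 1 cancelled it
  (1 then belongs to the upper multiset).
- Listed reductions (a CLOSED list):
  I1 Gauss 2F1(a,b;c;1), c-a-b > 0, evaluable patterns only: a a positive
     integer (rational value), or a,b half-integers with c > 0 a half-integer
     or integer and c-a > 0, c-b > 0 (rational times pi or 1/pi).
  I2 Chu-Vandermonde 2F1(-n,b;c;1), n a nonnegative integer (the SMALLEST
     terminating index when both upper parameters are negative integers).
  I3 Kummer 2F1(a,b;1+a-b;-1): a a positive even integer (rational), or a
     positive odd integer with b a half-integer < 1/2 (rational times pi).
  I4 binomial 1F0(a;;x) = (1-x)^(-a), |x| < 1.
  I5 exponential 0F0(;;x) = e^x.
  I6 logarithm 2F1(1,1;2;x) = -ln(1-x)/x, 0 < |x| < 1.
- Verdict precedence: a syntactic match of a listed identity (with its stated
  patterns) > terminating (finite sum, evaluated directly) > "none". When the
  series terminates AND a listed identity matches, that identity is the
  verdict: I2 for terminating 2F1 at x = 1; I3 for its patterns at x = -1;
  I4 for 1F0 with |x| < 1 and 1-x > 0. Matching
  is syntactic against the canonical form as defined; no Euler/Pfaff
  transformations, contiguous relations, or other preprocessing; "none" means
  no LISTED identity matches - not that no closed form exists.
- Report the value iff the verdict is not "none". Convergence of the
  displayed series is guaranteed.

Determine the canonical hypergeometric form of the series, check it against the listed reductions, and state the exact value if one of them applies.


Key observation: t_0 = -7 here, and the two k-th powers (C = -7, x = 3/2) combine into one argument.
Step ratio: r(k) = \frac{3}{2} * 1 / [(k+3) (k+1)] ; factor over Q: parameters, x = \frac{3}{2}, and C = -7.

At argument \frac{3}{2}: a 0F1 with upper {-}, lower {3}, scaled by C = -7. Verdict: none. A 0F1 with upper {-} fits none of I1-I6 at x = \frac{3}{2}; the sum runs forever.


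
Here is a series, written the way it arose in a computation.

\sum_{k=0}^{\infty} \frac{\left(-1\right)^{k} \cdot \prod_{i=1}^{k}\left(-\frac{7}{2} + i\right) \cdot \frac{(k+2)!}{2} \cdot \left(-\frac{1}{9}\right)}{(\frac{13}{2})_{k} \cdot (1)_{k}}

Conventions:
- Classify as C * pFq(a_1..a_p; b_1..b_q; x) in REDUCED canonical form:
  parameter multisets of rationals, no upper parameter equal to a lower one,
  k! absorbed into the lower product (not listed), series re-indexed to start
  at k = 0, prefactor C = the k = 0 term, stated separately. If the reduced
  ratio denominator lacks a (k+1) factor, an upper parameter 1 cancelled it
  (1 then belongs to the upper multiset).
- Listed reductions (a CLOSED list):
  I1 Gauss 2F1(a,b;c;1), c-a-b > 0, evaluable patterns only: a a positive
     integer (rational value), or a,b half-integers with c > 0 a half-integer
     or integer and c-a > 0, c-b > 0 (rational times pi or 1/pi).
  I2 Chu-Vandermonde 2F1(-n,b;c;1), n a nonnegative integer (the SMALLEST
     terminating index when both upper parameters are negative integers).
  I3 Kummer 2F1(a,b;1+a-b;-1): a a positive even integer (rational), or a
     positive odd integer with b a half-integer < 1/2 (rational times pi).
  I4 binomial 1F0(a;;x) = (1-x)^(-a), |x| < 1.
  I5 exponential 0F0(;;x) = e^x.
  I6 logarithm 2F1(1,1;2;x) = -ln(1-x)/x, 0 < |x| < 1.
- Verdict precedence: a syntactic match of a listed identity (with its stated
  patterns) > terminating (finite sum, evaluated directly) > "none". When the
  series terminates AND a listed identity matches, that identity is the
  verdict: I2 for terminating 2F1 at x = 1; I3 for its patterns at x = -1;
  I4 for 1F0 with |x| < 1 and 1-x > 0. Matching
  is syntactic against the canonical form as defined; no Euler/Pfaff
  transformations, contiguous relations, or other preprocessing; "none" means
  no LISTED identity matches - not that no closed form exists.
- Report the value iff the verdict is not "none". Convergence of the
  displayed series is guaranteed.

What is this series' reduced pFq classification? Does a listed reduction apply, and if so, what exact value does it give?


Reduced: x = -1, 2F1, upper = {-\frac{5}{2}, 3}, lower = {\frac{13}{2}}, C = -\frac{1}{9}. Verdict: this is Kummer (I3) (x = -1; c = \frac{13}{2} equals 1+a-b for upper {-\frac{5}{2}, 3}: listed pattern). Its exact value is \left(-\frac{385}{4096}\right) \cdot \pi.

The tell: x = -1 and the running product (C = -1/9, x = -1) telescopes to a rising factorial.
Adjacent-term ratio: r(k) = -1 * (k-\frac{5}{2}) (k+3) / [(k+\frac{13}{2}) (k+1)] ; factor over Q: parameters, x = -1, and C = -\frac{1}{9}.


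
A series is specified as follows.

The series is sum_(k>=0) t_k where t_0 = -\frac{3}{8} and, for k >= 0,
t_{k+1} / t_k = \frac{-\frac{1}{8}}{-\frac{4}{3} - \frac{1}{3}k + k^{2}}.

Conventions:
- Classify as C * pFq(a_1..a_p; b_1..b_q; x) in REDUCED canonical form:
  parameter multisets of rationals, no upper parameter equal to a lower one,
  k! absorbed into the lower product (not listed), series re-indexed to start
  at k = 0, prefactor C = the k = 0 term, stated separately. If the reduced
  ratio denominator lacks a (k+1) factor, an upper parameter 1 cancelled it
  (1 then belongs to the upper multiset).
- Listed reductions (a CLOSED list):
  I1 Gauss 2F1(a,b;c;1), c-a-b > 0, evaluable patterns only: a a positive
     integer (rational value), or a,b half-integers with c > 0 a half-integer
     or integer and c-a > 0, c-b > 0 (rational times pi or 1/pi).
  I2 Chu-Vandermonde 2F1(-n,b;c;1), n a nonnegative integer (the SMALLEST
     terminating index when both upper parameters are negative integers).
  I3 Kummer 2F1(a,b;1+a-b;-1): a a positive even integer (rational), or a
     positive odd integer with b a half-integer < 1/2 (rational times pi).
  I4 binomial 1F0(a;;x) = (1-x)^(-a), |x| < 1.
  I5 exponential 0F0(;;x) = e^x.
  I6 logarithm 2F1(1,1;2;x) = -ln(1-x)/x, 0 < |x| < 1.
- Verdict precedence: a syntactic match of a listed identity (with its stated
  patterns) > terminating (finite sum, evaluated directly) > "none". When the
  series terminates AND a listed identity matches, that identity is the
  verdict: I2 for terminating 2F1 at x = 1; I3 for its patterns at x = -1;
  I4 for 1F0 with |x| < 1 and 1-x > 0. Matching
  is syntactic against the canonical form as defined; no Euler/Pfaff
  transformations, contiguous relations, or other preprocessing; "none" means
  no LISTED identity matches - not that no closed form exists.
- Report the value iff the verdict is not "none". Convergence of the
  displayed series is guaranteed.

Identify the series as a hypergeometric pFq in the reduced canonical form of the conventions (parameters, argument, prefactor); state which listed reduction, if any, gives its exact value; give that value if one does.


Prefactor -\frac{3}{8}, argument -\frac{1}{8}: 0F1 with upper {-} over lower {-\frac{4}{3}}. Verdict: none here - no I1-I6 shape fits x = -\frac{1}{8} with lower {-\frac{4}{3}}.

First insight: with t_0 = -\frac{3}{8}, the expanded ratio factors over Q; C = -3/8, x = -1/8, roots give parameters.
Consecutive-term ratio: r(k) = -\frac{1}{8} * 1 / [(k-\frac{4}{3}) (k+1)] - rational in k. x = -\frac{1}{8}; t_0 = -\frac{3}{8}; negate the roots.


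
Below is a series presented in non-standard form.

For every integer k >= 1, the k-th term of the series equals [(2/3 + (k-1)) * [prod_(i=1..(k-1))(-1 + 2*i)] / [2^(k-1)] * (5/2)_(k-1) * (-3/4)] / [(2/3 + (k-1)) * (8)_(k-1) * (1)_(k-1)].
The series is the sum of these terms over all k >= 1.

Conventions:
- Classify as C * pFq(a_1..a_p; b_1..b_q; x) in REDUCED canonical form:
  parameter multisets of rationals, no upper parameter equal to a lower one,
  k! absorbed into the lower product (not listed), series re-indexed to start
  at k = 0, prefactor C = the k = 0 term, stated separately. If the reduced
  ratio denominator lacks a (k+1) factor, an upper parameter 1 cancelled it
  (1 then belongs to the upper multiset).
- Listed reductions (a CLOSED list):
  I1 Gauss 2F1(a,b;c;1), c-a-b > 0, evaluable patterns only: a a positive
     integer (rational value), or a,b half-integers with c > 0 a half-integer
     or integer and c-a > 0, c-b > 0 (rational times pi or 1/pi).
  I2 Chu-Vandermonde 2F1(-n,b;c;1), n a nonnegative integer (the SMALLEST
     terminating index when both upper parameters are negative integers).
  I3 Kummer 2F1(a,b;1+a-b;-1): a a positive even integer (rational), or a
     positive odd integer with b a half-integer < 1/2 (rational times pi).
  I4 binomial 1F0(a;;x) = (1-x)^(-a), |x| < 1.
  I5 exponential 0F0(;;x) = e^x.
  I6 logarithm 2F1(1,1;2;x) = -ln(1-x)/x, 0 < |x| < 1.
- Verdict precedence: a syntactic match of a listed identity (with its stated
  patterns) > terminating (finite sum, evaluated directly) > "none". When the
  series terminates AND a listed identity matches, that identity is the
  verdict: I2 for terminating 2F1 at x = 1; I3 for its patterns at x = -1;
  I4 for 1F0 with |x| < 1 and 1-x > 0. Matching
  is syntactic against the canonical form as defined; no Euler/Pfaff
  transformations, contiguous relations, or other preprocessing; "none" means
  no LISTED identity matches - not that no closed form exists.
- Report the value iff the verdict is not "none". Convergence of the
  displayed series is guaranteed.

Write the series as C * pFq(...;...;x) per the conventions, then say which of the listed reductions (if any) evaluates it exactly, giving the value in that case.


Structural cue: with t_0 = -3/4, striking the common factor k + 2/3 reduces the term (C = -3/4, x = 1).
Ratio: r(k) = 1 * (k+1/2) (k+5/2) / [(k+8) (k+1)] - poly over poly, x = 1 from leading terms; C = -3/4 at k = 0.

With C = -3/4: the canonical form is 2F1(1/2, 5/2; 8; 1). Verdict at x = 1: the half-integer Gauss pattern (I1) matches (x = 1; upper {1/2, 5/2} half-integers, c = 8 in the evaluable pattern). Hence: (-131072/45045) / pi.


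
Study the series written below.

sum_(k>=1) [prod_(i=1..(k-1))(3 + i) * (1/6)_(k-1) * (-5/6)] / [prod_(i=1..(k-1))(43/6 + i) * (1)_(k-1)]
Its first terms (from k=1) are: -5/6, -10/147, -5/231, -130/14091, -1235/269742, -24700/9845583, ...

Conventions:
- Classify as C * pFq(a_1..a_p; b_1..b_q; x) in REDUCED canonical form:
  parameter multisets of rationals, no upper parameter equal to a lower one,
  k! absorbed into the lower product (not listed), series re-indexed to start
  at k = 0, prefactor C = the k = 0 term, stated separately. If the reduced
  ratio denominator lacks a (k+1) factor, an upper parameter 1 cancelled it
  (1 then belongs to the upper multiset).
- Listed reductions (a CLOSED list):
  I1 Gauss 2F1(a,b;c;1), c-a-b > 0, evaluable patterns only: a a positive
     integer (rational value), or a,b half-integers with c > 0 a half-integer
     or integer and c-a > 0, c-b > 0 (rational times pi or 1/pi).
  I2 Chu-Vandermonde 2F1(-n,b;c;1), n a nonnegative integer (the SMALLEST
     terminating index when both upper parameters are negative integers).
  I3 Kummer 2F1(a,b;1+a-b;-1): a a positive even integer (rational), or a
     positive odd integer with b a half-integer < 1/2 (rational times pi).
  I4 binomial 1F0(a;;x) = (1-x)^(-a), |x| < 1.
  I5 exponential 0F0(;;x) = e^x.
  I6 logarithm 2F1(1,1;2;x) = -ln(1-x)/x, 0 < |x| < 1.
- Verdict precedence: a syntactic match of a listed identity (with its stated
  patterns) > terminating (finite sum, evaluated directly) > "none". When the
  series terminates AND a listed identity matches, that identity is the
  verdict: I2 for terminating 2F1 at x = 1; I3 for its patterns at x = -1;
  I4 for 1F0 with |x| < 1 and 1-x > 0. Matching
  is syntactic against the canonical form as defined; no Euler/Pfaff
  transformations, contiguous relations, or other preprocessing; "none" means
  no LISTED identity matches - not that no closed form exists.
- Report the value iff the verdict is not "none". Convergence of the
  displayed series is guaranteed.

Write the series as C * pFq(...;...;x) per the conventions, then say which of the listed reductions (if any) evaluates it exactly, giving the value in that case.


Reduced: x = 1, 2F1, upper = {1/6, 4}, lower = {49/6}, C = -5/6. Verdict: Gauss (I1, integer-parameter pattern) fires (x = 1: the Gamma ratio telescopes since c-a-b = 4 > 0 and a = 4 in Z>0). Sum: -1233025/1306368.

First insight: x = 1 and the running product (prefactor -5/6) telescopes to a rising factorial.
Consecutive-term ratio: r(k) = 1 * (k+1/6) (k+4) / [(k+49/6) (k+1)] - poly over poly, x = 1 from leading terms; C = -5/6 at k = 0.


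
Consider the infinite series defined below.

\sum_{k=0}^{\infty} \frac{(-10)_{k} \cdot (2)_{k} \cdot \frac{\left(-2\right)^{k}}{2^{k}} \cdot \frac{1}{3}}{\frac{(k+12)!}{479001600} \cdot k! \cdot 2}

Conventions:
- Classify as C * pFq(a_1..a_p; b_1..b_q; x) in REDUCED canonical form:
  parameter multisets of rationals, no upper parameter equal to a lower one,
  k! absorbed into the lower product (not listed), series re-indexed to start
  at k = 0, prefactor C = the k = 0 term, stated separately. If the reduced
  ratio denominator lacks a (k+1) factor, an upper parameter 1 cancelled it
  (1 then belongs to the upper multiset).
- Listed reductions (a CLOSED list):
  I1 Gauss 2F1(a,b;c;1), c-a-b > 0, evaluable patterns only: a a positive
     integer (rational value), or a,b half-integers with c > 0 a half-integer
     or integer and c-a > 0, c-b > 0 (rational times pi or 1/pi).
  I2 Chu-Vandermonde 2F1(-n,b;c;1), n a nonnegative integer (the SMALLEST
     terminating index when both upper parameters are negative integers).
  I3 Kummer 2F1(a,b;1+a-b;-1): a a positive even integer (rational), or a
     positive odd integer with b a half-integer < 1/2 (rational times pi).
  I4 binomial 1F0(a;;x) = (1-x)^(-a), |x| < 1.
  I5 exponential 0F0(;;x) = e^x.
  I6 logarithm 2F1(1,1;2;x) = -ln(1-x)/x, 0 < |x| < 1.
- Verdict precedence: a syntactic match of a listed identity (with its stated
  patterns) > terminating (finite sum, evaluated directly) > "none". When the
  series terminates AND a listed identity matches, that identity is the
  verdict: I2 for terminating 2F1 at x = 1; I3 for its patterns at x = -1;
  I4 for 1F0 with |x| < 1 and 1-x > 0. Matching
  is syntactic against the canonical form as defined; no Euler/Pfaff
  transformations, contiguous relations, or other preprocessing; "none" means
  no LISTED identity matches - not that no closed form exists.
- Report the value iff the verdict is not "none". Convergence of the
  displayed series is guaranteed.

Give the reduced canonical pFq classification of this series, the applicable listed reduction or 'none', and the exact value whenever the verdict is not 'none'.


At argument -1: a 2F1 with upper {-10, 2}, lower {13}, scaled by C = \frac{1}{6}. Verdict at x = -1: Kummer (I3) matches (x = -1; c = 13 equals 1+a-b for upper {-10, 2}: listed pattern). Hence: 1.

Key observation: t_0 being \frac{1}{6}, the denominator's factorial ratio (prefactor 1/6) is a lower Pochhammer.
Step ratio: r(k) = -1 * (k-10) (k+2) / [(k+13) (k+1)] - rational in k. x = -1; t_0 = \frac{1}{6}; negate the roots.


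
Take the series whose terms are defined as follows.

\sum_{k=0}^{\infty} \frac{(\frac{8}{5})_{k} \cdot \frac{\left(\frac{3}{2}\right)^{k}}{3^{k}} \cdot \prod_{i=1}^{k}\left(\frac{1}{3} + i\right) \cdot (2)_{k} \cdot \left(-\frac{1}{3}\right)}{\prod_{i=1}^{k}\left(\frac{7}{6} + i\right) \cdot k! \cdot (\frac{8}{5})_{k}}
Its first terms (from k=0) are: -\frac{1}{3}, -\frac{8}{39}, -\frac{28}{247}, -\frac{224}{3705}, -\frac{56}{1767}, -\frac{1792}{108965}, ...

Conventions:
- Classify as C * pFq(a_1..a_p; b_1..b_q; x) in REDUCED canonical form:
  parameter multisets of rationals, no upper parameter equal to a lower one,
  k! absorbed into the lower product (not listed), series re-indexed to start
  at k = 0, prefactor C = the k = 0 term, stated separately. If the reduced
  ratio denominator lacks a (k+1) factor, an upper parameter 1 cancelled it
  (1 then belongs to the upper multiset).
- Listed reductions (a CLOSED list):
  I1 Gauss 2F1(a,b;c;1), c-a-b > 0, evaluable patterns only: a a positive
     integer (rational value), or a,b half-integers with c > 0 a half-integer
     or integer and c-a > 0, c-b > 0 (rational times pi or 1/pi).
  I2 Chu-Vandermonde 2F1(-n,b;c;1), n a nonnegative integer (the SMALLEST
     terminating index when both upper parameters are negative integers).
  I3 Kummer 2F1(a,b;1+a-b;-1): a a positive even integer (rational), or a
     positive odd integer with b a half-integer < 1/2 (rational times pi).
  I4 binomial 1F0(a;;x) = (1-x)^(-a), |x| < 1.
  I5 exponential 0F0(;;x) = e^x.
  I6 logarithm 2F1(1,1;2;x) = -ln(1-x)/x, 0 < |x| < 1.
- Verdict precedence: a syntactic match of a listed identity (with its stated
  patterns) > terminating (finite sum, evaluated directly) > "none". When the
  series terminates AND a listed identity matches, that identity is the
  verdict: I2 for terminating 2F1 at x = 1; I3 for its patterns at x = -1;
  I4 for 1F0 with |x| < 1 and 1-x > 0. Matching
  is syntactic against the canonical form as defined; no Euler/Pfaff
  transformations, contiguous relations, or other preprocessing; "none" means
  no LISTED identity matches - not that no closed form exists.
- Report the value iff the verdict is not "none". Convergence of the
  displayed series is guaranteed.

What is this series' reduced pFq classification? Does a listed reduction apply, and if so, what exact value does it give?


With C = -\frac{1}{3}: the canonical form is 2F1(\frac{4}{3}, 2; \frac{13}{6}; \frac{1}{2}). Verdict: none. No listed pattern accepts 2F1(\frac{4}{3}, 2; \frac{13}{6}; \frac{1}{2}).

The tell: t_0 being -\frac{1}{3}, the parameter 8/5 appears in both the upper and lower lists and cancels.
Term ratio: r(k) = \frac{1}{2} * (k+\frac{4}{3}) (k+2) / [(k+\frac{13}{6}) (k+1)] - poly over poly, x = \frac{1}{2} from leading terms; C = -\frac{1}{3} at k = 0.


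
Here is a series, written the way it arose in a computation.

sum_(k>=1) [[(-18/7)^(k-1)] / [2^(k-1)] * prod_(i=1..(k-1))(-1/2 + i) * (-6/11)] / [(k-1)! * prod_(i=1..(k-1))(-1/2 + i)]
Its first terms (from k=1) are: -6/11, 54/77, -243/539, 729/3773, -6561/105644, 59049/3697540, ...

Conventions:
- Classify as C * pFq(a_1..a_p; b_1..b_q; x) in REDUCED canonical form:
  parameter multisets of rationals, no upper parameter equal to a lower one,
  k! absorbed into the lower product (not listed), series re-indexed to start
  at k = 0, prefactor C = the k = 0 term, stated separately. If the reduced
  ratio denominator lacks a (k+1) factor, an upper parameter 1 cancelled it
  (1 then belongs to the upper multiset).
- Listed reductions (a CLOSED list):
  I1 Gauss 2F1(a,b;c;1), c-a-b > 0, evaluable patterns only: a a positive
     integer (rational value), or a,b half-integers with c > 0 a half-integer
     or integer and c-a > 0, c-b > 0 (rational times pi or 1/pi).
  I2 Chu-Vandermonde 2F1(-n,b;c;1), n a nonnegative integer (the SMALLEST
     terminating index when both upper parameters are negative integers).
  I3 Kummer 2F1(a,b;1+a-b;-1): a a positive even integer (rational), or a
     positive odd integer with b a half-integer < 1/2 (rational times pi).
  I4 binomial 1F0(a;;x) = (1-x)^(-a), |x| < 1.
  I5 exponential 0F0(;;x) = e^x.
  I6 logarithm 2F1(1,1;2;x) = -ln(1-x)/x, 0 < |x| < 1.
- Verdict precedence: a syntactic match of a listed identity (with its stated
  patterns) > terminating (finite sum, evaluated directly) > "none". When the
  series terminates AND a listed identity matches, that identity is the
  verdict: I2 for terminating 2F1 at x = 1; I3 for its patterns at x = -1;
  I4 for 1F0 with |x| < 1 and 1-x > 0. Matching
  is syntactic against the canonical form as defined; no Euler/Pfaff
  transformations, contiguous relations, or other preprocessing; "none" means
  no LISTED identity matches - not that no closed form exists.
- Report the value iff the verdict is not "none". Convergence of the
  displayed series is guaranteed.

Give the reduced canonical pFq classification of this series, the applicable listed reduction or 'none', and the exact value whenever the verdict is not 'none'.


Key observation: t_0 = -6/11 here, and the lower running product (C = -6/11, x = -9/7) is a rising factorial.
Term ratio: r(k) = (-9/7) * 1 / [(k+1)] ; factor over Q: parameters, x = (-9/7), and C = -6/11.

With C = -6/11: the canonical form is 0F0(-; -; -9/7). Verdict at x = -9/7: the I5 exponential reduction matches (the 0F0 exponential series at x = -9/7). Hence: (-6/11) * e^(-9/7).


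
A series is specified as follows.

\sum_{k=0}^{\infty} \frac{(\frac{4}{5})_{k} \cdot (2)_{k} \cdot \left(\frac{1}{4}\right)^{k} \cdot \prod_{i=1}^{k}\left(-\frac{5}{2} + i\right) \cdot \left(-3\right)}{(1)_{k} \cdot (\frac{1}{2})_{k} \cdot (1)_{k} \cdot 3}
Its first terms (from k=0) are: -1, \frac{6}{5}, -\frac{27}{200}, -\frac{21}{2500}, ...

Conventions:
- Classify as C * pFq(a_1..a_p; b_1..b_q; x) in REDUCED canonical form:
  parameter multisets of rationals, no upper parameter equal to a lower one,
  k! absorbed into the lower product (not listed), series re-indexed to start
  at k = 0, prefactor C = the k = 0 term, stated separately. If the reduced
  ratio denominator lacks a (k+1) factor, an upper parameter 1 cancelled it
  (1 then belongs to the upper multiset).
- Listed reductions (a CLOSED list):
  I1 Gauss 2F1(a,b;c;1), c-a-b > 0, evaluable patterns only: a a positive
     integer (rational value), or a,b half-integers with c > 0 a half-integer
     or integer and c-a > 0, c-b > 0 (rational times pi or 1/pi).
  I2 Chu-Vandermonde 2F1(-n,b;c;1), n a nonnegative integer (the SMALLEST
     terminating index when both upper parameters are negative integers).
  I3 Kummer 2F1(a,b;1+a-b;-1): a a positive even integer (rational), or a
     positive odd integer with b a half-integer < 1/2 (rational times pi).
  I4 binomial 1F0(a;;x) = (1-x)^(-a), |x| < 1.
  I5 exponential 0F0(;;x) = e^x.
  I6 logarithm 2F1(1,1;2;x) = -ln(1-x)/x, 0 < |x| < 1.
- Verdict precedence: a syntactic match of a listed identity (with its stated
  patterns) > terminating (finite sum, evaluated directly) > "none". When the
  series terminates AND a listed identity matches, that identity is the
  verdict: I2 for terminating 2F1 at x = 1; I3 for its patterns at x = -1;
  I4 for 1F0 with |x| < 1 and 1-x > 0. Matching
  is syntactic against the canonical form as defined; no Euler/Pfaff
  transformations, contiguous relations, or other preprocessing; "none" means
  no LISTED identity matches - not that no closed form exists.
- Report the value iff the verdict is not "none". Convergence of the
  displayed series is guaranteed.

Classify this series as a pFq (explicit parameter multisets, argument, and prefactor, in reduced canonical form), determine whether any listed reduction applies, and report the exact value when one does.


Prefactor -1, argument \frac{1}{4}: 3F2 with upper {-\frac{3}{2}, \frac{4}{5}, 2} over lower {\frac{1}{2}, 1}. Verdict: none. No listed pattern accepts 3F2(-\frac{3}{2}, \frac{4}{5}, 2; \frac{1}{2}, 1; \frac{1}{4}).

First insight: t_0 = -1 here, and (1)_k (prefactor -1) is k! itself.
Adjacent-term ratio: r(k) = \frac{1}{4} * (k-\frac{3}{2}) (k+\frac{4}{5}) (k+2) / [(k+\frac{1}{2}) (k+1) (k+1)] - rational in k, leading ratio \frac{1}{4}; with t_0 = -1, classification follows.


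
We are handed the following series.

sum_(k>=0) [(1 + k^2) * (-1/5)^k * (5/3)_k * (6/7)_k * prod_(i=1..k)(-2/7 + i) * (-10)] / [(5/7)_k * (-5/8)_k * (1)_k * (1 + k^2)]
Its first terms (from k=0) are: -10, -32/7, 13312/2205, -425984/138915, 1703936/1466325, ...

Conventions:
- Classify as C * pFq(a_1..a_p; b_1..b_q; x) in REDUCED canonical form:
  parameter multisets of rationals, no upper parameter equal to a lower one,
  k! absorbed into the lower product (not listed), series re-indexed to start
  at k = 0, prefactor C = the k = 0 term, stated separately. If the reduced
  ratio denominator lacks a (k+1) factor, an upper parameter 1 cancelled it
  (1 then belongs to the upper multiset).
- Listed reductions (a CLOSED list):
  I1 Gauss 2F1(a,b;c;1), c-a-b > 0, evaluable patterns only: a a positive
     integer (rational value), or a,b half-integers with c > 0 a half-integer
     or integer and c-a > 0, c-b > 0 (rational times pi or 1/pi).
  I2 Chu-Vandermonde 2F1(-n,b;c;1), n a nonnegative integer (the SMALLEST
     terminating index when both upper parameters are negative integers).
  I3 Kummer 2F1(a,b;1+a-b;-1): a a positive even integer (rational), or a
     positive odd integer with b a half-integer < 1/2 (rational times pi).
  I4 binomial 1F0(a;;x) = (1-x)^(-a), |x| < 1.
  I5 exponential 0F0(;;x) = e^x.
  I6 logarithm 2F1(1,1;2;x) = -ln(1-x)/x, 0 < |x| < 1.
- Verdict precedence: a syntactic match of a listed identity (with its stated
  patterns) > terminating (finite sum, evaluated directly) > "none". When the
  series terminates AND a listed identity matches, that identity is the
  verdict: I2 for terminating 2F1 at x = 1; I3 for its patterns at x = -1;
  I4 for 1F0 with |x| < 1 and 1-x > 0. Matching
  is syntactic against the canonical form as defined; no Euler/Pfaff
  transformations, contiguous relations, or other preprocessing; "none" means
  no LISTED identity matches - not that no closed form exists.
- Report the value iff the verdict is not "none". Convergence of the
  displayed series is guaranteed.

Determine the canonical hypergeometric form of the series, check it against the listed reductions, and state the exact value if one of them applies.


Classification (C = -10): 2F1 with upper {6/7, 5/3}, lower {-5/8}, argument x = -1/5. Verdict: none - this 2F1 at x = -1/5 matches no listed pattern, and upper {6/7, 5/3} holds no stopper.

The tell: x = (-1/5) and the running product (prefactor -10) telescopes to a rising factorial.
Step ratio: r(k) = (-1/5) * (k+6/7) (k+5/3) / [(k-5/8) (k+1)] ; factor over Q: parameters, x = (-1/5), and C = -10.
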